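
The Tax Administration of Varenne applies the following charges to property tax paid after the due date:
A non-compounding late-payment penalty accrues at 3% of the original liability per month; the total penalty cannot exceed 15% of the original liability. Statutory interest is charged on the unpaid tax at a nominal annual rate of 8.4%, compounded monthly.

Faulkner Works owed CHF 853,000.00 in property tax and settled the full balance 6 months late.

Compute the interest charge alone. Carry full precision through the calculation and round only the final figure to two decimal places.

CHF 36,458.84

Interest (8.4%/yr ÷ 12 = 0.7%/month): CHF 853,000.00 × ((1 + 0.007)^6 − 1) = CHF 36,458.8374…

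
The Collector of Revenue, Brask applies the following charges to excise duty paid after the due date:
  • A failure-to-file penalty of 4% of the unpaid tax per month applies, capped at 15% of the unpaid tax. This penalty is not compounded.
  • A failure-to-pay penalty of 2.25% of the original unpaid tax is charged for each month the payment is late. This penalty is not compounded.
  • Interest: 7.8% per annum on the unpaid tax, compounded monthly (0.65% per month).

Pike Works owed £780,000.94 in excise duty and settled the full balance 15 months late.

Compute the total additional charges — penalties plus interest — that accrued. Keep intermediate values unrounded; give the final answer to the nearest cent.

£459,860.22

Failure-to-file: 15 × 4% × £780,000.94 = £468,000.56…, capped at 15% × £780,000.94 = £117,000.14…
Failure-to-pay penalty: 15 × 2.25% × £780,000.94 = £263,250.32…
Interest: £780,000.94 × ((1 + 0.0065)^15 − 1) = £780,000.94 × 0.1020637… = £79,609.7634…
Penalties + interest = £380,250.4583… + £79,609.7634… = £459,860.22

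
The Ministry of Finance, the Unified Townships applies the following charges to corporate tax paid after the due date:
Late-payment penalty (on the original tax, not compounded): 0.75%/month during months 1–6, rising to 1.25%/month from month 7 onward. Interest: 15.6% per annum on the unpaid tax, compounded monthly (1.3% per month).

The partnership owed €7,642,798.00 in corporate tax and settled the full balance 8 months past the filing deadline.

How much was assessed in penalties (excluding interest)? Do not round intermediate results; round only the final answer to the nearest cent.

Penalty, months 1–6: 6 × 0.75% × €7,642,798.00 = €343,925.91
Penalty, months 7–8: 2 × 1.25% × €7,642,798.00 = €191,069.95
Total penalty = €343,925.91 + €191,069.95 = €534,995.86

€534,995.86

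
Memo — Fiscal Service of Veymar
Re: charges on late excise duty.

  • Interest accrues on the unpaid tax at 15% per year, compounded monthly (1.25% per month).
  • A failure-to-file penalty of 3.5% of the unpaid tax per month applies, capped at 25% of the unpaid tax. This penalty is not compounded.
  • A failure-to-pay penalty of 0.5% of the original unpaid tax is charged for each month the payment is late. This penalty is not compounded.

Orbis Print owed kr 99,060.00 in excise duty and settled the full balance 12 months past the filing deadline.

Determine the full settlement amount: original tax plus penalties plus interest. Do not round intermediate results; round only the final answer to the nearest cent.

Failure-to-file: 12 × 3.5% × kr 99,060.00 = kr 41,605.20, capped at 25% × kr 99,060.00 = kr 24,765.00
Failure-to-pay penalty: 12 × 0.5% × kr 99,060.00 = kr 5,943.60
Interest: kr 99,060.00 × ((1 + 0.0125)^12 − 1) = kr 99,060.00 × 0.1607545… = kr 15,924.3425…
Total = kr 99,060.00 + kr 30,708.6000 + kr 15,924.3425… = kr 145,692.94

kr 145,692.94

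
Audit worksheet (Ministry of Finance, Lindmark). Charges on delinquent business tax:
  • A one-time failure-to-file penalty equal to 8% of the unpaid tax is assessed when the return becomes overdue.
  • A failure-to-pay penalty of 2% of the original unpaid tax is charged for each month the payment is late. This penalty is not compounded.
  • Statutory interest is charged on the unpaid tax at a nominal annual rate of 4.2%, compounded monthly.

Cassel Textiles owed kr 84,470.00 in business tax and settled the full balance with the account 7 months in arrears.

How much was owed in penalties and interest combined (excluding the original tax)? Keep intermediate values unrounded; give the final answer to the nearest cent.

kr 20,674.77

Failure-to-file penalty: 8% × kr 84,470.00 = kr 6,757.60
Failure-to-pay penalty: 7 × 2% × kr 84,470.00 = kr 11,825.80
Interest (4.2%/yr ÷ 12 = 0.35%/month): kr 84,470.00 × ((1 + 0.0035)^7 − 1) = kr 2,091.3721…
Penalties + interest = kr 18,583.4000 + kr 2,091.3721… = kr 20,674.77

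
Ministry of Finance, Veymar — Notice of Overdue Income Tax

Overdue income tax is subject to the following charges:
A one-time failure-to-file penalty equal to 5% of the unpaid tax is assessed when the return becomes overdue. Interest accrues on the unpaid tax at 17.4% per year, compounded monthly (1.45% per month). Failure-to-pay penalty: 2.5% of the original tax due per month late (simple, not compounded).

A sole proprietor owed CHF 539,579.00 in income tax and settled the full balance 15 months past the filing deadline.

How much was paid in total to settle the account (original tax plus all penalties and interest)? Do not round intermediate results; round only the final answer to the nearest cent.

CHF 898,952.47

Failure-to-file penalty: 5% × CHF 539,579.00 = CHF 26,978.95
Failure-to-pay penalty: 15 × 2.5% × CHF 539,579.00 = CHF 202,342.13…
Interest: CHF 539,579.00 × ((1 + 0.0145)^15 − 1) = CHF 539,579.00 × 0.2410257… = CHF 130,052.3989…
Total = CHF 539,579.00 + CHF 229,321.0750 + CHF 130,052.3989… = CHF 898,952.47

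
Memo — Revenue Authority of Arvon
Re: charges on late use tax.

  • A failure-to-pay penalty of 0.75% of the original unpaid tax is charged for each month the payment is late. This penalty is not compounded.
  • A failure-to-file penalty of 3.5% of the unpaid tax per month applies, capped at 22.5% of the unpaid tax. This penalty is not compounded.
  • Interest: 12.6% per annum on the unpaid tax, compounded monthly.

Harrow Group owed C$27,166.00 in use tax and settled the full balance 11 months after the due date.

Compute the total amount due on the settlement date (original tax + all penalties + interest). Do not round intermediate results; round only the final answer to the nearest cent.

C$38,827.25

Failure-to-file: 11 × 3.5% × C$27,166.00 = C$10,458.91, capped at 22.5% × C$27,166.00 = C$6,112.35
Failure-to-pay penalty = 0.75% × C$27,166.00 × 11 mo = C$2,241.20…
Interest (12.6%/yr ÷ 12 = 1.05%/month): C$27,166.00 × ((1 + 0.0105)^11 − 1) = C$3,307.7003…
Total = C$27,166.00 + C$8,353.5450 + C$3,307.7003… = C$38,827.25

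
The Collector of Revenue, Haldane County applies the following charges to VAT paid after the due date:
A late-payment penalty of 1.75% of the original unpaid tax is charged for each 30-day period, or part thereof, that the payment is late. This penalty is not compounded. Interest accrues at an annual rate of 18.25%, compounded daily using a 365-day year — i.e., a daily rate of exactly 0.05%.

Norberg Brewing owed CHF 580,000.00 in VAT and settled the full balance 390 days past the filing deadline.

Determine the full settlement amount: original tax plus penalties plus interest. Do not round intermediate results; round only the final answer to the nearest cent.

Penalty periods: ⌈390/30⌉ = 13; penalty = 13 × 1.75% × CHF 580,000.00 = CHF 131,950.00
Interest: CHF 580,000.00 × ((1 + 0.0005)^390 − 1) = CHF 580,000.00 × 0.21525176… = CHF 124,846.0215…
Total = CHF 580,000.00 + CHF 131,950.0000 + CHF 124,846.0215… = CHF 836,796.02

CHF 836,796.02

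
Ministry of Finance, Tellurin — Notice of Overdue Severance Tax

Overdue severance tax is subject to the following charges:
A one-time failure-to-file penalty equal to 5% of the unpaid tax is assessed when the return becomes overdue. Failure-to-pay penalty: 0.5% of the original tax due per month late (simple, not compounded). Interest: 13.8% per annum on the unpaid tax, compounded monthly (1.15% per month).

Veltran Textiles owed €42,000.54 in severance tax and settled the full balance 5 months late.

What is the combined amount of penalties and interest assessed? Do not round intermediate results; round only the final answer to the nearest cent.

Failure-to-file penalty: 5% × €42,000.54 = €2,100.03…
Failure-to-pay penalty = 0.5% × €42,000.54 × 5 mo = €1,050.01…
Interest: €42,000.54 × ((1 + 0.0115)^5 − 1) = €42,000.54 × 0.0588378… = €2,471.2192…
Penalties + interest = €3,150.0405 + €2,471.2192… = €5,621.26

€5,621.26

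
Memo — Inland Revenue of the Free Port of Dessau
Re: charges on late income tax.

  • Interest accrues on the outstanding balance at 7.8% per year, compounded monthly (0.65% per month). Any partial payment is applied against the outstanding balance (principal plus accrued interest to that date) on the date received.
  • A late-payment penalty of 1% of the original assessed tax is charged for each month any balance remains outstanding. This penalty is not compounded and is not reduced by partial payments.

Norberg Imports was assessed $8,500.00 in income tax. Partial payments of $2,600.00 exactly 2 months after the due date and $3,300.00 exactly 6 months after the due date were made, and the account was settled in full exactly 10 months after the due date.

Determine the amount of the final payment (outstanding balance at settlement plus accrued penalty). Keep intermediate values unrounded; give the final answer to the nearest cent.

Balance at month 2: $8,500.0000 × (1 + 0.0065)^2 = $8,610.8591…
After $2,600.00 payment: $8,610.8591… − $2,600.00 = $6,010.8591…
Balance at month 6: $6,010.8591… × (1 + 0.0065)^4 = $6,168.6718…
After $3,300.00 payment: $6,168.6718… − $3,300.00 = $2,868.6718…
Balance at month 10: $2,868.6718… × (1 + 0.0065)^4 = $2,943.9877…
Penalty: 10 × 1% × $8,500.00 = $850.00
Final settlement = outstanding balance + penalty = $2,943.9877… + $850.00 = $3,793.99

$3,793.99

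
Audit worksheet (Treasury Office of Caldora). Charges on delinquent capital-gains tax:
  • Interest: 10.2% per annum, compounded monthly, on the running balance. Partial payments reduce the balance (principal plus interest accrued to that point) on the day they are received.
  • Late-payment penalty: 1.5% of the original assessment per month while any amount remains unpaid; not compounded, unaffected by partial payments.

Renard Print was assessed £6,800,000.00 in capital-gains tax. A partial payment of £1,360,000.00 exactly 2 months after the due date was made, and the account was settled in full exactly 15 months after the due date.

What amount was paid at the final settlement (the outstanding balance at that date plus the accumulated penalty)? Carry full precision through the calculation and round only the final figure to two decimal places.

Monthly rate = 10.2% ÷ 12 = 0.85%
Balance at month 2: £6,800,000.0000 × (1 + 0.0085)^2 = £6,916,091.3000
After £1,360,000.00 payment: £6,916,091.3000 − £1,360,000.00 = £5,556,091.3000
Balance at month 15: £5,556,091.3000 × (1 + 0.0085)^13 = £6,202,347.6698…
Penalty: 15 × 1.5% × £6,800,000.00 = £1,530,000.00
Final settlement = outstanding balance + penalty = £6,202,347.6698… + £1,530,000.00 = £7,732,347.67

£7,732,347.67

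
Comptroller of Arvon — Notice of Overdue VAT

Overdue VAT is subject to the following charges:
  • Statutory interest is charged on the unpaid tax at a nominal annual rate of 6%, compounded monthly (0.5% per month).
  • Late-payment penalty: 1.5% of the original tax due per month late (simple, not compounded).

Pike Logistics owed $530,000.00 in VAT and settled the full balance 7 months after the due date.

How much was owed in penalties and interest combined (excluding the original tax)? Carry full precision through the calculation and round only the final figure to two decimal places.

Late-payment penalty: 7 × 1.5% × $530,000.00 = $55,650.00
Interest: $530,000.00 × ((1 + 0.005)^7 − 1) = $530,000.00 × 0.0355294… = $18,830.5804…
Penalties + interest = $55,650.0000 + $18,830.5804… = $74,480.58

$74,480.58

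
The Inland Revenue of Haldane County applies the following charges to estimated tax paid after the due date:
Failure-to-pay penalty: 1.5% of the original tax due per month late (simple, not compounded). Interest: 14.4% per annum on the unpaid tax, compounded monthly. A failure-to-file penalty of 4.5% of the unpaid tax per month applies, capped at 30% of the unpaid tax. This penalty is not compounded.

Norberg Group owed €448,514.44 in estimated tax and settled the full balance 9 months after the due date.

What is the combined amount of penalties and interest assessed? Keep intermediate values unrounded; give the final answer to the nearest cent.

Failure-to-file: 9 × 4.5% × €448,514.44 = €181,648.35…, capped at 30% × €448,514.44 = €134,554.33…
Failure-to-pay penalty: 9 × 1.5% × €448,514.44 = €60,549.45…
Interest (14.4%/yr ÷ 12 = 1.2%/month): €448,514.44 × ((1 + 0.012)^9 − 1) = €50,830.9472…
Penalties + interest = €195,103.7814 + €50,830.9472… = €245,934.73

€245,934.73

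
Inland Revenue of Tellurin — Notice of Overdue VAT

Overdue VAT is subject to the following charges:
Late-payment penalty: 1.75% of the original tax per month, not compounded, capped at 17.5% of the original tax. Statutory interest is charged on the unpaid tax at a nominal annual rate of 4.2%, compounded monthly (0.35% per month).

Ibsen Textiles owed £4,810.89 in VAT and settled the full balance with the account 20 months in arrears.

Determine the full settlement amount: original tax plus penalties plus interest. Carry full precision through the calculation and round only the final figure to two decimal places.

£6,000.99

Penalty (uncapped): 20 × 1.75% × £4,810.89 = £1,683.81…; cap = 17.5% × £4,810.89 = £841.91… → penalty = £841.91…
Interest: £4,810.89 × ((1 + 0.0035)^20 − 1) = £4,810.89 × 0.0723771… = £348.1983…
Total = £4,810.89 + £841.9058… + £348.1983… = £6,000.99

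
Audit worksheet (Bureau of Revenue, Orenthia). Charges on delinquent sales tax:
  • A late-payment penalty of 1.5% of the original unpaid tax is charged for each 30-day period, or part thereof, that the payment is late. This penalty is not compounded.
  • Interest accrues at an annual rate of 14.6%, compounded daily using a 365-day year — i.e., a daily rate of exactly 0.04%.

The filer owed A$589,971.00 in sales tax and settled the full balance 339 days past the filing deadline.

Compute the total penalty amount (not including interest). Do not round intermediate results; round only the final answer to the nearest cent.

A$106,194.78

Penalty periods: ⌈339/30⌉ = 12; penalty = 12 × 1.5% × A$589,971.00 = A$106,194.78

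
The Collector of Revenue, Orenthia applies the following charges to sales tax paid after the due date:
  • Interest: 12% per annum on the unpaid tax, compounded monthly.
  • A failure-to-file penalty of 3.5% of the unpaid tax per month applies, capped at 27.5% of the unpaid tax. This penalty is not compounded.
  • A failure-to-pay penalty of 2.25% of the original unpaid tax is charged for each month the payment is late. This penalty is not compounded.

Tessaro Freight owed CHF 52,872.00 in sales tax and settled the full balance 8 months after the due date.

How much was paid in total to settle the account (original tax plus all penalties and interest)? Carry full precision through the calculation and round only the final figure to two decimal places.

CHF 81,309.56

Failure-to-file: 8 × 3.5% × CHF 52,872.00 = CHF 14,804.16, capped at 27.5% × CHF 52,872.00 = CHF 14,539.80
Failure-to-pay penalty: 8 × 2.25% × CHF 52,872.00 = CHF 9,516.96
Interest (12%/yr ÷ 12 = 1%/month): CHF 52,872.00 × ((1 + 0.01)^8 − 1) = CHF 4,380.7997…
Total = CHF 52,872.00 + CHF 24,056.7600 + CHF 4,380.7997… = CHF 81,309.56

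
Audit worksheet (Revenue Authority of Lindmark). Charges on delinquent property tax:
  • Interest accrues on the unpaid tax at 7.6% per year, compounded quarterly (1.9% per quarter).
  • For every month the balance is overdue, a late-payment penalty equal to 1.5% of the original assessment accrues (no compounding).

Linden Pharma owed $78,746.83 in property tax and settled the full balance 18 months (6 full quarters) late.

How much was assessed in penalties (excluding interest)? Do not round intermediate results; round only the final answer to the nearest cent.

Late-payment penalty = 1.5% × $78,746.83 × 18 mo = $21,261.64…

$21,261.64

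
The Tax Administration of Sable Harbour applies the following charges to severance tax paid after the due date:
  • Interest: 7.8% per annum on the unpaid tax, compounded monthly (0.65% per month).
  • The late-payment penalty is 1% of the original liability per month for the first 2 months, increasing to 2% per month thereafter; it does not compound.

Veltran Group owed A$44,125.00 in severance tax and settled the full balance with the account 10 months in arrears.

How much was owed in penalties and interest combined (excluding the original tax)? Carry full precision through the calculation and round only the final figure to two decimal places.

A$10,895.99

Penalty, months 1–2: 2 × 1% × A$44,125.00 = A$882.50
Penalty, months 3–10: 8 × 2% × A$44,125.00 = A$7,060.00
Interest: A$44,125.00 × ((1 + 0.0065)^10 − 1) = A$44,125.00 × 0.0669346… = A$2,953.4885…
Penalties + interest = A$7,942.5000 + A$2,953.4885… = A$10,895.99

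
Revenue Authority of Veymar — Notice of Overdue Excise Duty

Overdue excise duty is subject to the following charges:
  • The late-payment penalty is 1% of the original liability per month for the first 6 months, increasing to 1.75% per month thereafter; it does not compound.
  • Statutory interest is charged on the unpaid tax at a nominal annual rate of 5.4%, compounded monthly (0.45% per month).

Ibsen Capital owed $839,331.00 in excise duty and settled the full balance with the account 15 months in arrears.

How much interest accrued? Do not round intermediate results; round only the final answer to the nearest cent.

$58,474.74

Interest: $839,331.00 × ((1 + 0.0045)^15 − 1) = $839,331.00 × 0.0696683… = $58,474.7448…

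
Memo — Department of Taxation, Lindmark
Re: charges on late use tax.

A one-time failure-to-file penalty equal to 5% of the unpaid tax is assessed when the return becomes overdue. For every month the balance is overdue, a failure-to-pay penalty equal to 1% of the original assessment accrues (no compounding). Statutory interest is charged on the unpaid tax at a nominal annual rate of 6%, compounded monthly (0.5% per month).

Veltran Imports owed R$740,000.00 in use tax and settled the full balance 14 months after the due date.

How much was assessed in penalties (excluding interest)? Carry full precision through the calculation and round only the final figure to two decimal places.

R$140,600.00

Failure-to-file penalty: 5% × R$740,000.00 = R$37,000.00
Failure-to-pay penalty: 14 × 1% × R$740,000.00 = R$103,600.00
Total penalty = R$37,000.00 + R$103,600.00 = R$140,600.00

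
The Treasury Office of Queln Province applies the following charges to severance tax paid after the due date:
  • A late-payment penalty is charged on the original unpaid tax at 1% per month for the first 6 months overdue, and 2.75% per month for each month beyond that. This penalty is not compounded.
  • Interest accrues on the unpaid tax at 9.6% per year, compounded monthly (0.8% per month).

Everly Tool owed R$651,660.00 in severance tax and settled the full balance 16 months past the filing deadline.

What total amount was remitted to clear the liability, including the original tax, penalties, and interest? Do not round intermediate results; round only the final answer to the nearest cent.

R$958,575.13

Penalty, months 1–6: 6 × 1% × R$651,660.00 = R$39,099.60
Penalty, months 7–16: 10 × 2.75% × R$651,660.00 = R$179,206.50
Interest: R$651,660.00 × ((1 + 0.008)^16 − 1) = R$651,660.00 × 0.1359743… = R$88,609.0254…
Total = R$651,660.00 + R$218,306.1000 + R$88,609.0254… = R$958,575.13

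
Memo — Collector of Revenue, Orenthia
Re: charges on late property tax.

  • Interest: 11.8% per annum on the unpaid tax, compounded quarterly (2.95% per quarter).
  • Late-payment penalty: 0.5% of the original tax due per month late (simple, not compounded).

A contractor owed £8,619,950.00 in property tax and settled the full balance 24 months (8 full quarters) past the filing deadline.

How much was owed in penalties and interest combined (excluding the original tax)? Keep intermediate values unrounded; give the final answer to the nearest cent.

£3,291,604.94

Late-payment penalty = 0.5% × £8,619,950.00 × 24 mo = £1,034,394.00
Interest: £8,619,950.00 × ((1 + 0.0295)^8 − 1) = £8,619,950.00 × 0.2618589… = £2,257,210.9369…
Penalties + interest = £1,034,394.0000 + £2,257,210.9369… = £3,291,604.94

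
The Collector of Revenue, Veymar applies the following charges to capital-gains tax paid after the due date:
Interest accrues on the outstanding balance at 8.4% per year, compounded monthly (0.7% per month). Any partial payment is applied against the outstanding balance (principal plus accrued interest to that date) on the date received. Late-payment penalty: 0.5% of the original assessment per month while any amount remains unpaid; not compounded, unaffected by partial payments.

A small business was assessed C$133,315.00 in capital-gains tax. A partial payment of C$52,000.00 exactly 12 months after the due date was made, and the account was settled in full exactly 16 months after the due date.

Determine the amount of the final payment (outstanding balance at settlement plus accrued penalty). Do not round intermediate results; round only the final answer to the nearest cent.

C$106,250.21

Balance at month 12: C$133,315.0000 × (1 + 0.007)^12 = C$144,954.8209…
After C$52,000.00 payment: C$144,954.8209… − C$52,000.00 = C$92,954.8209…
Balance at month 16: C$92,954.8209… × (1 + 0.007)^4 = C$95,585.0124…
Penalty: 16 × 0.5% × C$133,315.00 = C$10,665.20
Final settlement = outstanding balance + penalty = C$95,585.0124… + C$10,665.20 = C$106,250.21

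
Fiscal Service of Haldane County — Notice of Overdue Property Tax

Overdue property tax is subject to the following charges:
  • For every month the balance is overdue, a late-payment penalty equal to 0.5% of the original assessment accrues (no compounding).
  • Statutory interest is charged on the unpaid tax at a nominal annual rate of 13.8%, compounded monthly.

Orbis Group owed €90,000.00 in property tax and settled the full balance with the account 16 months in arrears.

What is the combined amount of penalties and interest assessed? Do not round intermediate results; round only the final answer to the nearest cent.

€25,267.90

Late-payment penalty: 16 × 0.5% × €90,000.00 = €7,200.00
Interest (13.8%/yr ÷ 12 = 1.15%/month): €90,000.00 × ((1 + 0.0115)^16 − 1) = €18,067.8977…
Penalties + interest = €7,200.0000 + €18,067.8977… = €25,267.90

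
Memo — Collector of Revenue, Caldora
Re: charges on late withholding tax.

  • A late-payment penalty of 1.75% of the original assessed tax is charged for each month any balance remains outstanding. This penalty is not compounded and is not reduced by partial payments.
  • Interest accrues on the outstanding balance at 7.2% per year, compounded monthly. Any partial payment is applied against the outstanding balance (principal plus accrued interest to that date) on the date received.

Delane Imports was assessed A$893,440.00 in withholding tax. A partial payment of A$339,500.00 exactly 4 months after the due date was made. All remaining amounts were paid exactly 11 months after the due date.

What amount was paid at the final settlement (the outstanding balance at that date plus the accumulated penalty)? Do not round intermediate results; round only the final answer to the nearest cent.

Monthly rate = 7.2% ÷ 12 = 0.6%
Balance at month 4: A$893,440.0000 × (1 + 0.006)^4 = A$915,076.3161…
After A$339,500.00 payment: A$915,076.3161… − A$339,500.00 = A$575,576.3161…
Balance at month 11: A$575,576.3161… × (1 + 0.006)^7 = A$600,190.0347…
Penalty: 11 × 1.75% × A$893,440.00 = A$171,987.20
Final settlement = outstanding balance + penalty = A$600,190.0347… + A$171,987.20 = A$772,177.23

A$772,177.23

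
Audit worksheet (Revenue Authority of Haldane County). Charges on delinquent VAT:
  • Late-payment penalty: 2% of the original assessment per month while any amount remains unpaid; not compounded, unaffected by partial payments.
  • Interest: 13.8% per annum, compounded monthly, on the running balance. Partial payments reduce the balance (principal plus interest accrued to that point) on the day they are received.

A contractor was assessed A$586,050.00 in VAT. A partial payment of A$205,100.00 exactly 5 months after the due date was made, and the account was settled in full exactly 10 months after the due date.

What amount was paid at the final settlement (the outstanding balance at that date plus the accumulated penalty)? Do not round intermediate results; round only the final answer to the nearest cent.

Monthly rate = 13.8% ÷ 12 = 1.15%
Balance at month 5: A$586,050.0000 × (1 + 0.0115)^5 = A$620,531.8906…
After A$205,100.00 payment: A$620,531.8906… − A$205,100.00 = A$415,431.8906…
Balance at month 10: A$415,431.8906… × (1 + 0.0115)^5 = A$439,874.9876…
Penalty: 10 × 2% × A$586,050.00 = A$117,210.00
Final settlement = outstanding balance + penalty = A$439,874.9876… + A$117,210.00 = A$557,084.99

A$557,084.99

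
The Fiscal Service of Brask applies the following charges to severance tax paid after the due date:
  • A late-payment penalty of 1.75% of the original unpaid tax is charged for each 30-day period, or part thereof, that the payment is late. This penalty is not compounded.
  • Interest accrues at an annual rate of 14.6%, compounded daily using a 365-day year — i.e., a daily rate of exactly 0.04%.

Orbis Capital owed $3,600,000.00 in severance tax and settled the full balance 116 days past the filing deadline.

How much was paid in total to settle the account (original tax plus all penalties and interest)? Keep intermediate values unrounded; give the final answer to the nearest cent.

Penalty periods: ⌈116/30⌉ = 4; penalty = 4 × 1.75% × $3,600,000.00 = $252,000.00
Interest: $3,600,000.00 × ((1 + 0.0004)^116 − 1) = $3,600,000.00 × 0.04748361… = $170,940.9830…
Total = $3,600,000.00 + $252,000.0000 + $170,940.9830… = $4,022,940.98

$4,022,940.98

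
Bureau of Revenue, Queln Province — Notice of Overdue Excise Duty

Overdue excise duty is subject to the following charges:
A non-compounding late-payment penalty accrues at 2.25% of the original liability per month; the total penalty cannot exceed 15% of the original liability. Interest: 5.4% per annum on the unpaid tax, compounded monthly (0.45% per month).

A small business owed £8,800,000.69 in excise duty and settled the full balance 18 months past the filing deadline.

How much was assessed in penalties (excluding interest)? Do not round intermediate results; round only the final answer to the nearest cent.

Penalty (uncapped): 18 × 2.25% × £8,800,000.69 = £3,564,000.28…; cap = 15% × £8,800,000.69 = £1,320,000.10… → penalty = £1,320,000.10…

£1,320,000.10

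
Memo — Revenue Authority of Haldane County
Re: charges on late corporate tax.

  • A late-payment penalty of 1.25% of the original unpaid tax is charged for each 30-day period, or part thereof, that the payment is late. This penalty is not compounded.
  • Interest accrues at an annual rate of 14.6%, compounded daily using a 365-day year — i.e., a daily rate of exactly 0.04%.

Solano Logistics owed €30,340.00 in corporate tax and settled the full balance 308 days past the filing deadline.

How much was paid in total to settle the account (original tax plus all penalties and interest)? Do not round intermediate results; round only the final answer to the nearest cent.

Penalty periods: ⌈308/30⌉ = 11; penalty = 11 × 1.25% × €30,340.00 = €4,171.75
Interest: €30,340.00 × ((1 + 0.0004)^308 − 1) = €30,340.00 × 0.13108276… = €3,977.0509…
Total = €30,340.00 + €4,171.7500 + €3,977.0509… = €38,488.80

€38,488.80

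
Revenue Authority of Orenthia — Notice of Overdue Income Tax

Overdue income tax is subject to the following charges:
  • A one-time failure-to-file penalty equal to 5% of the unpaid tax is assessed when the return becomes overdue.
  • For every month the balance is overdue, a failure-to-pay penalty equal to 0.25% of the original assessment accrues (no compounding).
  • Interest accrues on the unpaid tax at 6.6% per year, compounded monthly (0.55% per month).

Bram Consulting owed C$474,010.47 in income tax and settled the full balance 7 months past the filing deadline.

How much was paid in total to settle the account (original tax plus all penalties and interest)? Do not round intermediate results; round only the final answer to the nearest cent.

C$524,559.47

Failure-to-file penalty: 5% × C$474,010.47 = C$23,700.52…
Failure-to-pay penalty: 7 × 0.25% × C$474,010.47 = C$8,295.18…
Interest: C$474,010.47 × ((1 + 0.0055)^7 − 1) = C$474,010.47 × 0.0391411… = C$18,553.2937…
Total = C$474,010.47 + C$31,995.7067… + C$18,553.2937… = C$524,559.47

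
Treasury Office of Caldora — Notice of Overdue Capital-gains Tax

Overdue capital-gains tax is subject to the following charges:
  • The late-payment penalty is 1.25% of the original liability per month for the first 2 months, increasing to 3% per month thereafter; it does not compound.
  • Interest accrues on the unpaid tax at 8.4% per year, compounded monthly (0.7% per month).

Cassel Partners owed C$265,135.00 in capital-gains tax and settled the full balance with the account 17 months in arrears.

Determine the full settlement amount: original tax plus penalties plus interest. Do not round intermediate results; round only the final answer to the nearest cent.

Penalty, months 1–2: 2 × 1.25% × C$265,135.00 = C$6,628.38…
Penalty, months 3–17: 15 × 3% × C$265,135.00 = C$119,310.75
Interest: C$265,135.00 × ((1 + 0.007)^17 − 1) = C$265,135.00 × 0.1259031… = C$33,381.3078…
Total = C$265,135.00 + C$125,939.1250 + C$33,381.3078… = C$424,455.43

C$424,455.43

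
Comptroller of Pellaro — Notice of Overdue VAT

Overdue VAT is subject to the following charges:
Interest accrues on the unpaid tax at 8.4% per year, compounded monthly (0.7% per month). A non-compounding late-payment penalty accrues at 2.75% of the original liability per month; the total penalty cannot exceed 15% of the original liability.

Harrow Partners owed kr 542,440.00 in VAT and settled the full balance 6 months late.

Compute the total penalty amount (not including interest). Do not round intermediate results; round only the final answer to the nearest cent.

Penalty (uncapped): 6 × 2.75% × kr 542,440.00 = kr 89,502.60; cap = 15% × kr 542,440.00 = kr 81,366.00 → penalty = kr 81,366.00

kr 81,366.00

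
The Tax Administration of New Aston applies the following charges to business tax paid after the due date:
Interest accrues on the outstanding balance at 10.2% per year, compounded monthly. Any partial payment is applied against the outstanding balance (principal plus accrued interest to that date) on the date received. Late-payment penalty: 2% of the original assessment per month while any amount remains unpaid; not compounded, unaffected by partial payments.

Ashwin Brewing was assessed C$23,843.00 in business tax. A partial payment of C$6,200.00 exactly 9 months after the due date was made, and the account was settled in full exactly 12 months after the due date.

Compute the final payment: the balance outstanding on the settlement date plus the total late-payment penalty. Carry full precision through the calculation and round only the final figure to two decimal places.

C$25,754.84

Monthly rate = 10.2% ÷ 12 = 0.85%
Balance at month 9: C$23,843.0000 × (1 + 0.0085)^9 = C$25,730.2509…
After C$6,200.00 payment: C$25,730.2509… − C$6,200.00 = C$19,530.2509…
Balance at month 12: C$19,530.2509… × (1 + 0.0085)^3 = C$20,032.5175…
Penalty: 12 × 2% × C$23,843.00 = C$5,722.32
Final settlement = outstanding balance + penalty = C$20,032.5175… + C$5,722.32 = C$25,754.84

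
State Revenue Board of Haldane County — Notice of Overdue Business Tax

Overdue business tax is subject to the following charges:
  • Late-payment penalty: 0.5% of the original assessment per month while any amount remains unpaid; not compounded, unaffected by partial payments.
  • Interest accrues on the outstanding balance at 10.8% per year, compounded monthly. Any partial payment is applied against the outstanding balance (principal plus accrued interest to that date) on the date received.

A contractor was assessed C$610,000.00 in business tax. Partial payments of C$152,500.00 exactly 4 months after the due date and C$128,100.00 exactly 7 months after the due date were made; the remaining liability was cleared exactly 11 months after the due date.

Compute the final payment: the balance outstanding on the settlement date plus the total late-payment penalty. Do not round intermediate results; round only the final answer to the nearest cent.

C$411,587.20

Monthly rate = 10.8% ÷ 12 = 0.9%
Balance at month 4: C$610,000.0000 × (1 + 0.009)^4 = C$632,258.2428…
After C$152,500.00 payment: C$632,258.2428… − C$152,500.00 = C$479,758.2428…
Balance at month 7: C$479,758.2428… × (1 + 0.009)^3 = C$492,828.6463…
After C$128,100.00 payment: C$492,828.6463… − C$128,100.00 = C$364,728.6463…
Balance at month 11: C$364,728.6463… × (1 + 0.009)^4 = C$378,037.2016…
Penalty: 11 × 0.5% × C$610,000.00 = C$33,550.00
Final settlement = outstanding balance + penalty = C$378,037.2016… + C$33,550.00 = C$411,587.20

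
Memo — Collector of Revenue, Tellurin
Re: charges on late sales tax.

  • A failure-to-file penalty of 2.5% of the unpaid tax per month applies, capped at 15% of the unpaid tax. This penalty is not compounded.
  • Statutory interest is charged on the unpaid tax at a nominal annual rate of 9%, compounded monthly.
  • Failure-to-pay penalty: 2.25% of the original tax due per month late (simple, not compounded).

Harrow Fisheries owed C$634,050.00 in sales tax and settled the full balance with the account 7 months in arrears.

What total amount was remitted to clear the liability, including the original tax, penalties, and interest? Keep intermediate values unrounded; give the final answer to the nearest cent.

Failure-to-file: 7 × 2.5% × C$634,050.00 = C$110,958.75, capped at 15% × C$634,050.00 = C$95,107.50
Failure-to-pay penalty = 2.25% × C$634,050.00 × 7 mo = C$99,862.88…
Interest (9%/yr ÷ 12 = 0.75%/month): C$634,050.00 × ((1 + 0.0075)^7 − 1) = C$34,046.0292…
Total = C$634,050.00 + C$194,970.3750 + C$34,046.0292… = C$863,066.40

C$863,066.40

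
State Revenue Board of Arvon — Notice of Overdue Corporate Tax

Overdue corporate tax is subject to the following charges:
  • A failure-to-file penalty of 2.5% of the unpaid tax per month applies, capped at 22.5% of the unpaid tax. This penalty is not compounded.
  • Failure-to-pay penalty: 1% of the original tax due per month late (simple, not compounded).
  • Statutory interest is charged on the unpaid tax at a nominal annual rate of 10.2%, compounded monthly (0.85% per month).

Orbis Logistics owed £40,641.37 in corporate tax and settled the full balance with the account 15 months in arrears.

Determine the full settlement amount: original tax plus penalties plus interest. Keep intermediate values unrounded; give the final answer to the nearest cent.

£61,383.63

Failure-to-file: 15 × 2.5% × £40,641.37 = £15,240.51…, capped at 22.5% × £40,641.37 = £9,144.31…
Failure-to-pay penalty: 15 × 1% × £40,641.37 = £6,096.21…
Interest: £40,641.37 × ((1 + 0.0085)^15 − 1) = £40,641.37 × 0.1353729… = £5,501.7416…
Total = £40,641.37 + £15,240.5138… + £5,501.7416… = £61,383.63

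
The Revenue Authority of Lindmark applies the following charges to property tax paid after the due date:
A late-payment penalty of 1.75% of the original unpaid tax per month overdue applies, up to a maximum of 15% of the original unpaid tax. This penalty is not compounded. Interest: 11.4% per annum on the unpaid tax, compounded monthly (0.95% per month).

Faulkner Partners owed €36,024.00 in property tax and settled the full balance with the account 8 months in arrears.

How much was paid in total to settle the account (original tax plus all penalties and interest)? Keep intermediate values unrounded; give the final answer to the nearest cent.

€43,897.97

Penalty: 8 × 1.75% × €36,024.00 = €5,043.36 (below the 15% cap of €5,403.60)
Interest: €36,024.00 × ((1 + 0.0095)^8 − 1) = €36,024.00 × 0.0785756… = €2,830.6070…
Total = €36,024.00 + €5,043.3600 + €2,830.6070… = €43,897.97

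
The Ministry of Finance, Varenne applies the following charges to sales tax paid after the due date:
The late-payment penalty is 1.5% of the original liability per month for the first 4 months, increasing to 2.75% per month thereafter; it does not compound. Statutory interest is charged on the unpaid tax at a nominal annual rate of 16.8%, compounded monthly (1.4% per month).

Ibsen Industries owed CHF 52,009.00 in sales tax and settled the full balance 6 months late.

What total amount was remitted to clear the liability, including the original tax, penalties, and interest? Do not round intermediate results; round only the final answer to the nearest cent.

Penalty, months 1–4: 4 × 1.5% × CHF 52,009.00 = CHF 3,120.54
Penalty, months 5–6: 2 × 2.75% × CHF 52,009.00 = CHF 2,860.50…
Interest: CHF 52,009.00 × ((1 + 0.014)^6 − 1) = CHF 52,009.00 × 0.0869955… = CHF 4,524.5469…
Total = CHF 52,009.00 + CHF 5,981.0350 + CHF 4,524.5469… = CHF 62,514.58

CHF 62,514.58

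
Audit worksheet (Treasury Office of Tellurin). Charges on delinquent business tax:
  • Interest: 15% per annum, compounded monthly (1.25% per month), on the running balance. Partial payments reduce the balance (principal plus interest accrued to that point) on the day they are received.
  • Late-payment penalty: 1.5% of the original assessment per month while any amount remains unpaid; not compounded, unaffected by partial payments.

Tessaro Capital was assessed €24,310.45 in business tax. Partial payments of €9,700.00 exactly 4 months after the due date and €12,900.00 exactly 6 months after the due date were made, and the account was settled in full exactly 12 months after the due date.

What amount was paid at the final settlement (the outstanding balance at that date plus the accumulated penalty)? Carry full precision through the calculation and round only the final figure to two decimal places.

€7,982.59

Balance at month 4: €24,310.4500 × (1 + 0.0125)^4 = €25,548.9541…
After €9,700.00 payment: €25,548.9541… − €9,700.00 = €15,848.9541…
Balance at month 6: €15,848.9541… × (1 + 0.0125)^2 = €16,247.6543…
After €12,900.00 payment: €16,247.6543… − €12,900.00 = €3,347.6543…
Balance at month 12: €3,347.6543… × (1 + 0.0125)^6 = €3,606.7065…
Penalty: 12 × 1.5% × €24,310.45 = €4,375.88…
Final settlement = outstanding balance + penalty = €3,606.7065… + €4,375.88… = €7,982.59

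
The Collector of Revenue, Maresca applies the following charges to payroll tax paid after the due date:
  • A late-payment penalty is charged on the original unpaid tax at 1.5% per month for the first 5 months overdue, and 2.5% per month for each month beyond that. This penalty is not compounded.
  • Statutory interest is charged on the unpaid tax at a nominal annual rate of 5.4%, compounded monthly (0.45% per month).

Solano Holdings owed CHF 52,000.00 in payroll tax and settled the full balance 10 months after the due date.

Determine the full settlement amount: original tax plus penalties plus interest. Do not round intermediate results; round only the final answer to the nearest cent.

Penalty, months 1–5: 5 × 1.5% × CHF 52,000.00 = CHF 3,900.00
Penalty, months 6–10: 5 × 2.5% × CHF 52,000.00 = CHF 6,500.00
Interest: CHF 52,000.00 × ((1 + 0.0045)^10 − 1) = CHF 52,000.00 × 0.0459223… = CHF 2,387.9581…
Total = CHF 52,000.00 + CHF 10,400.0000 + CHF 2,387.9581… = CHF 64,787.96

CHF 64,787.96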